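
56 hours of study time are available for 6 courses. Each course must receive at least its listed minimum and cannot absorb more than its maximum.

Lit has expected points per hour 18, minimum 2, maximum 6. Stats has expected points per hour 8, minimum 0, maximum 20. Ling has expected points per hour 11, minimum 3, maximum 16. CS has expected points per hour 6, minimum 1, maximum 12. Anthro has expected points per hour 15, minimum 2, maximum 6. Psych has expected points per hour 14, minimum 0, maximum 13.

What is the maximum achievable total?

Meeting every minimum uses 2+0+3+1+2+0 = 8 hours, leaving 48.
Order the courses by expected points per hour: Lit 18 > Anthro 15 > Psych 14 > Ling 11 > Stats 8 > CS 6.
Lit takes 4 more to reach its cap of 6 → 44 left.
Anthro takes 4 more to reach its cap of 6 → 40 left.
Psych: +13 to 13 (cap) → 27 left.
Ling: +13 to 16 (cap) → 14 left.
Stats has room for 20 more but only 14 remain, so it gets 14.
Total = 18×6 + 8×14 + 11×16 + 6×1 + 15×6 + 14×13 = 674.

674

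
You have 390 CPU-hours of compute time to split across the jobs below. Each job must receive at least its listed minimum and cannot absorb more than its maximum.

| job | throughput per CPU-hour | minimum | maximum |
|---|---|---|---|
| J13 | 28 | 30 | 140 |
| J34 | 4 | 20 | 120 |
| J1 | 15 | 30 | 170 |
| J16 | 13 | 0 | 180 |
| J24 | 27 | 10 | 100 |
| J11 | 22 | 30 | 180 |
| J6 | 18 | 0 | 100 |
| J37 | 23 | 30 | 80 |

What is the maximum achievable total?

Meeting every minimum uses 30+20+30+0+10+30+0+30 = 150 CPU-hours, leaving 240.
Rank by throughput per CPU-hour: J13 28 > J24 27 > J37 23 > J11 22 > J6 18 > J1 15 > J16 13 > J34 4.
J13 takes 110 more to reach its cap of 140 — 130 left.
J24: +90 to 100 (cap) — 40 left.
J37: +40 (room for 50) → 70. Pool exhausted.
Total = 28×140 + 4×20 + 15×30 + 27×100 + 22×30 + 23×70 = 9420.

9420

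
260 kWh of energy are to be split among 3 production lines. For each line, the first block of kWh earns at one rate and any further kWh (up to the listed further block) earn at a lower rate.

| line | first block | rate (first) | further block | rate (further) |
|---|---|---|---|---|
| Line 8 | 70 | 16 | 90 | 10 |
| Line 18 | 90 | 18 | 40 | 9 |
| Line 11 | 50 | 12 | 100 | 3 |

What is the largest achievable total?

3840

Rank every tier by rate: Line 18/first 18 > Line 8/first 16 > Line 11/first 12 > Line 8/second 10 > Line 18/second 9 > Line 11/second 3.
Line 18/first (18): +90 → 170 left.
Line 8/first (16): +70 → 100 left.
Fill Line 11 first block (50 at 12) → 50 left.
Line 8/second: +50 of 90 at 10; pool empty.
Total = 18×90 + 16×70 + 12×50 + 10×50 = 3840.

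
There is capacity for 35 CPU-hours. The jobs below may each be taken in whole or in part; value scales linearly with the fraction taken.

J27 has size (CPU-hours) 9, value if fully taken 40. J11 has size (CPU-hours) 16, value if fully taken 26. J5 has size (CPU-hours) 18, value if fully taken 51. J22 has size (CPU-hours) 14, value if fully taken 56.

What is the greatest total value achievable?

Best value per unit of size first: J27 40/9≈4.44, J22 56/14≈4, J5 51/18≈2.83, J11 26/16≈1.62.
Take all of J27 (9 CPU-hours, value 40) ; 26 CPU-hours left.
All 14 CPU-hours of J22 fit (value 56) ; 12 remain.
Fill the last 12 CPU-hours with part of J5: 12/18 of it earns 34.
Total value = 130.

130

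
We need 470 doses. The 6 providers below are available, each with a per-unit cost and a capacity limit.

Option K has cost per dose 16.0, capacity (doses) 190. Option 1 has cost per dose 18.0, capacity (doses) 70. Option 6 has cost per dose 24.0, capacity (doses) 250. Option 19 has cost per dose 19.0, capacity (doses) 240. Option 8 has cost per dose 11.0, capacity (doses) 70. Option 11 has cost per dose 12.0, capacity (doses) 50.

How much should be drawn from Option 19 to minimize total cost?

Cheapest first:
Option 8 (11.0): use full 70 → 400 doses to go.
Option 11 (12.0): use full 50 → 350 doses to go.
Take 190 from Option K at 16.0 → need 160 more.
Option 1 at 18.0: take all 70 doses → 90 still needed.
Take 90 from Option 19 at 19.0 to finish.
Option 6: unused.

90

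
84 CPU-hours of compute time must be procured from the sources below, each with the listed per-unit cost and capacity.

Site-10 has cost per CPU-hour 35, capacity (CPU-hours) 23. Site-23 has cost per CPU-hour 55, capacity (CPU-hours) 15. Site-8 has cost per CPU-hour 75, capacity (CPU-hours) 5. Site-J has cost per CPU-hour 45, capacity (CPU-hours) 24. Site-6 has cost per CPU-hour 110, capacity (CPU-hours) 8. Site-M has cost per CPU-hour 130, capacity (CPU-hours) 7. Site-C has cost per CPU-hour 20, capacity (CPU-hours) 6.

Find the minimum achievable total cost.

Fill from the cheapest source first.
Site-C at 20: take all 6 CPU-hours → 78 still needed.
Site-10 at 35: take all 23 CPU-hours → 55 still needed.
Take 24 from Site-J at 45 → need 31 more.
Take 15 from Site-23 at 55 → need 16 more.
Site-8 (75): use full 5 → 11 CPU-hours to go.
Site-6 at 110: take all 8 CPU-hours → 3 still needed.
Site-M (130): take the remaining 3 → done.
Cost = 6×20 + 23×35 + 24×45 + 15×55 + 5×75 + 8×110 + 3×130 = 4475.

4475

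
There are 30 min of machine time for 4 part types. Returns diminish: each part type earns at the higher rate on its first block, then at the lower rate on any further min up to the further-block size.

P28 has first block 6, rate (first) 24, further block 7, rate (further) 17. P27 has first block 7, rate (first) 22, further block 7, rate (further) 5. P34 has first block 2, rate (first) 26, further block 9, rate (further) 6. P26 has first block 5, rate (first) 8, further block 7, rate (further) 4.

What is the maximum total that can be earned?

Rank every tier by rate: P34/T1 26 > P28/T1 24 > P27/T1 22 > P28/T2 17 > P26/T1 8 > P34/T2 6 > P27/T2 5 > P26/T2 4.
Fill P34 T1 block (2 at 26) → 28 left.
P28/T1 (24): +6 → 22 left.
Fill P27 T1 block (7 at 22) → 15 left.
P28 T2 at 17: fill all 7 → 8 left.
Fill P26 T1 block (5 at 8) → 3 left.
P34/T2: +3 of 9 at 6; pool empty.
Total = 26×2 + 24×6 + 22×7 + 17×7 + 8×5 + 6×3 = 527.

527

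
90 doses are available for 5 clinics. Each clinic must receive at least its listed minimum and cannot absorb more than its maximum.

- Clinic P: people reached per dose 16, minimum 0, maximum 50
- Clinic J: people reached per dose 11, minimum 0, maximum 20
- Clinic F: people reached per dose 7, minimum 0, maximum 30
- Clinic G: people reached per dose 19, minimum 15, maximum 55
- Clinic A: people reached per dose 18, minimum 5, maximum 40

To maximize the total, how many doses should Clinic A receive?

35

Meeting every minimum uses 0+0+0+15+5 = 20 doses, leaving 70.
Rank by people reached per dose: Clinic G 19 > Clinic A 18 > Clinic P 16 > Clinic J 11 > Clinic F 7.
Clinic G: +40 to 55 (cap) ; 30 left.
Clinic A: +30 (room for 35) → 35. Pool exhausted.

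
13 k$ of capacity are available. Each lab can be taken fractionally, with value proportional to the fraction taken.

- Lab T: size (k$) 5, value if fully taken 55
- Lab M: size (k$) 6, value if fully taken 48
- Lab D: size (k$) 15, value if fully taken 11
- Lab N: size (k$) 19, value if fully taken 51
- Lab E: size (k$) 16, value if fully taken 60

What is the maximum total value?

Rank by value-to-size ratio: Lab T 55/5≈11, Lab M 48/6≈8, Lab E 60/16≈3.75, Lab N 51/19≈2.68, Lab D 11/15≈0.733.
Take all of Lab T (5 k$, value 55) ; 8 k$ left.
Lab M: take in full, 6 k$ for value 48 ; 2 left.
Fill the last 2 k$ with part of Lab E: 2/16 of it earns 7.5.
Total value = 110.5.

110.5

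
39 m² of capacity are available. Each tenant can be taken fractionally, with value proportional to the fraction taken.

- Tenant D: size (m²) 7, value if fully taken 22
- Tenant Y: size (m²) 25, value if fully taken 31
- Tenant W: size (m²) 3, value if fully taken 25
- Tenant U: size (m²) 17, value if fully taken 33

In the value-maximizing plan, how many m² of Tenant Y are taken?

12

Rank by value-to-size ratio: Tenant W 25/3≈8.33, Tenant D 22/7≈3.14, Tenant U 33/17≈1.94, Tenant Y 31/25≈1.24.
Tenant W: take in full, 3 m² for value 25 → 36 left.
All 7 m² of Tenant D fit (value 22) → 29 remain.
Take all of Tenant U (17 m², value 33) → 12 m² left.
Only 12 m² remain; take 12/25 of Tenant Y for value 31×12/25 = 14.88.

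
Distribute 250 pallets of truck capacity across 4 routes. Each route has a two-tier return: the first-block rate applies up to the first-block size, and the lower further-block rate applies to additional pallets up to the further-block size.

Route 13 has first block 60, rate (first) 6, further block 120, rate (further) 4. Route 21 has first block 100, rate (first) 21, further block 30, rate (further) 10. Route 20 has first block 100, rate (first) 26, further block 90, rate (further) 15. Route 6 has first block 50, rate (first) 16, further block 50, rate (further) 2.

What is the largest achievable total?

5500

Rank every tier by rate: Route 20/tier1 26 > Route 21/tier1 21 > Route 6/tier1 16 > Route 20/tier2 15 > Route 21/tier2 10 > Route 13/tier1 6 > Route 13/tier2 4 > Route 6/tier2 2.
Route 20 tier1 at 26: fill all 100 → 150 left.
Route 21/tier1 (21): +100 → 50 left.
Route 6 tier1 at 16: fill all 50 → 0 left.
Total = 26×100 + 21×100 + 16×50 = 5500.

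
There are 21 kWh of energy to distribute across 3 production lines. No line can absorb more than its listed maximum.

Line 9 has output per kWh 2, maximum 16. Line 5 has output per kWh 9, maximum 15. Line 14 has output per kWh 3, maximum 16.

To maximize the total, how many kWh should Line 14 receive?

Rank by output per kWh: Line 5 9 > Line 14 3 > Line 9 2.
Line 5 takes 15 to reach its cap of 15 → 6 left.
Line 14: +6 (room for 16) → 6. Pool exhausted.

6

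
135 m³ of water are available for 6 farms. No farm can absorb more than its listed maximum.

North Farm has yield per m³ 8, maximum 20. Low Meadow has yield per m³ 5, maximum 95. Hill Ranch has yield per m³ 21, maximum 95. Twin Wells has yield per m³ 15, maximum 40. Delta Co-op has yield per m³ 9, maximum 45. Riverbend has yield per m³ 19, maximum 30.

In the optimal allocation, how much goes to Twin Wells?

Rank by yield per m³: Hill Ranch 21 > Riverbend 19 > Twin Wells 15 > Delta Co-op 9 > North Farm 8 > Low Meadow 5.
Hill Ranch takes 95 to reach its cap of 95 — 40 left.
Give Riverbend 30 to hit its cap of 30 — 10 left.
Only 10 left; Twin Wells takes them to reach 10.

10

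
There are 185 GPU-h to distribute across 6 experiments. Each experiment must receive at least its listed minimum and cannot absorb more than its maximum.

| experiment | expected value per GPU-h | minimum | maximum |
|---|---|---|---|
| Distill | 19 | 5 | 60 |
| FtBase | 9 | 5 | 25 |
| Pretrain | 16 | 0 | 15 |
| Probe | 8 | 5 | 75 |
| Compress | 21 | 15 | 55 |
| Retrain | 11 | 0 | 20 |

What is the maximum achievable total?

Meeting every minimum uses 5+5+0+5+15+0 = 30 GPU-h, leaving 155.
Order the experiments by expected value per GPU-h: Compress 21 > Distill 19 > Pretrain 16 > Retrain 11 > FtBase 9 > Probe 8.
Give Compress 40 more to hit its cap of 55 ; 115 left.
Distill takes 55 more to reach its cap of 60 ; 60 left.
Pretrain: +15 to 15 (cap) ; 45 left.
Give Retrain 20 more to hit its cap of 20 ; 25 left.
FtBase takes 20 more to reach its cap of 25 ; 5 left.
Only 5 left; Probe takes them to reach 10.
Total = 19×60 + 9×25 + 16×15 + 8×10 + 21×55 + 11×20 = 3060.

3060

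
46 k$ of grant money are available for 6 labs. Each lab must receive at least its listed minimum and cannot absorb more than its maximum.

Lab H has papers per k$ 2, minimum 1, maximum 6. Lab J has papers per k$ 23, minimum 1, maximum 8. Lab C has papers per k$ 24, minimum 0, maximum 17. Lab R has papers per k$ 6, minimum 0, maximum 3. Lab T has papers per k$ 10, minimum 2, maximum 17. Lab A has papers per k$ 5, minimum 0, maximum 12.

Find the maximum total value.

782

Meeting every minimum uses 1+1+0+0+2+0 = 4 k$, leaving 42.
Order the labs by papers per k$: Lab C 24 > Lab J 23 > Lab T 10 > Lab R 6 > Lab A 5 > Lab H 2.
Give Lab C 17 more to hit its cap of 17 — 25 left.
Lab J takes 7 more to reach its cap of 8 — 18 left.
Give Lab T 15 more to hit its cap of 17 — 3 left.
Give Lab R 3 more to hit its cap of 3 — 0 left.
Total = 2×1 + 23×8 + 24×17 + 6×3 + 10×17 = 782.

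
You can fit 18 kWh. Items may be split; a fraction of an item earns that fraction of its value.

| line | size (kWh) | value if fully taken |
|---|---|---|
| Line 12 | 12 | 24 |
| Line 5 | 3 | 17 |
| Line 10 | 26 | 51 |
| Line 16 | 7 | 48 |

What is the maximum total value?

Sort by value density: Line 16 48/7≈6.86, Line 5 17/3≈5.67, Line 12 24/12≈2, Line 10 51/26≈1.96.
All 7 kWh of Line 16 fit (value 48) → 11 remain.
Line 5: take in full, 3 kWh for value 17 → 8 left.
Only 8 kWh remain; take 8/12 of Line 12 for value 24×8/12 = 16.
Total value = 81.

81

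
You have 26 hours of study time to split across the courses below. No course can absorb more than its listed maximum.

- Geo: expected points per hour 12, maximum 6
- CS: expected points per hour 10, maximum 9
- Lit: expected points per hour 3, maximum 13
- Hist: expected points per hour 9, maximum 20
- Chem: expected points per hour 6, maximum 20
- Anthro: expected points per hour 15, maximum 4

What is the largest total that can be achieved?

285

Highest expected points per hour first: Anthro 15 > Geo 12 > CS 10 > Hist 9 > Chem 6 > Lit 3.
Anthro: +4 to 4 (cap) ; 22 left.
Give Geo 6 to hit its cap of 6 ; 16 left.
Give CS 9 to hit its cap of 9 ; 7 left.
Hist has room for 20 but only 7 remain, so it gets 7.
Total = 12×6 + 10×9 + 9×7 + 15×4 = 285.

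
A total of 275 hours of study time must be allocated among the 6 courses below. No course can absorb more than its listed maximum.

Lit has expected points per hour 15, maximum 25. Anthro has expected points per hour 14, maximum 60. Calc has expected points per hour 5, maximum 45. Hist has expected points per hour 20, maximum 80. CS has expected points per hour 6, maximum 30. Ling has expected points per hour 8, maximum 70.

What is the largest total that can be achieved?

Rank by expected points per hour: Hist 20 > Lit 15 > Anthro 14 > Ling 8 > CS 6 > Calc 5.
Hist: +80 to 80 (cap) → 195 left.
Lit takes 25 to reach its cap of 25 → 170 left.
Anthro takes 60 to reach its cap of 60 → 110 left.
Ling takes 70 to reach its cap of 70 → 40 left.
CS takes 30 to reach its cap of 30 → 10 left.
Calc has room for 45 but only 10 remain, so it gets 10.
Total = 15×25 + 14×60 + 5×10 + 20×80 + 6×30 + 8×70 = 3605.

3605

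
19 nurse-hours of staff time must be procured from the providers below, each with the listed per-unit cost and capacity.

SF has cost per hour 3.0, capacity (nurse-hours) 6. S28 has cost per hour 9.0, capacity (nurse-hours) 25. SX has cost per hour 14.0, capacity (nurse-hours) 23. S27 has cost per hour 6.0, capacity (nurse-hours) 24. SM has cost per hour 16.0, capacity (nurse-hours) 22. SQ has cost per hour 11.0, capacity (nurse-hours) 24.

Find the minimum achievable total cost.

Cheapest first:
SF at 3.0: take all 6 nurse-hours ; 13 still needed.
S27 (6.0): take the remaining 13 ; done.
S28, SQ, SX, SM: unused.
Cost = 6×3.0 + 13×6.0 = 96.

96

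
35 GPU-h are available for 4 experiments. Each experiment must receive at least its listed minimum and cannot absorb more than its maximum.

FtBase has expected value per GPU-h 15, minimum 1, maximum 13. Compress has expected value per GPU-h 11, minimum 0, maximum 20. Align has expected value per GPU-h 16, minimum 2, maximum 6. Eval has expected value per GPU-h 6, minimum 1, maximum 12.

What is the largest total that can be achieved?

462

Meeting every minimum uses 1+0+2+1 = 4 GPU-h, leaving 31.
Order the experiments by expected value per GPU-h: Align 16 > FtBase 15 > Compress 11 > Eval 6.
Align takes 4 more to reach its cap of 6 — 27 left.
Give FtBase 12 more to hit its cap of 13 — 15 left.
Compress: +15 (room for 20) → 15. Pool exhausted.
Total = 15×13 + 11×15 + 16×6 + 6×1 = 462.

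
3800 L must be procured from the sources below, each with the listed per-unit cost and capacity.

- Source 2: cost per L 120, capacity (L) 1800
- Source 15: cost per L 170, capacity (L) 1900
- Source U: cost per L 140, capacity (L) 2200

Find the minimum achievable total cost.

Fill from the cheapest source first.
Source 2 at 120: take all 1800 L ; 2000 still needed.
Source U (140): take the remaining 2000 ; done.
Source 15: unused.
Cost = 1800×120 + 2000×140 = 496000.

496000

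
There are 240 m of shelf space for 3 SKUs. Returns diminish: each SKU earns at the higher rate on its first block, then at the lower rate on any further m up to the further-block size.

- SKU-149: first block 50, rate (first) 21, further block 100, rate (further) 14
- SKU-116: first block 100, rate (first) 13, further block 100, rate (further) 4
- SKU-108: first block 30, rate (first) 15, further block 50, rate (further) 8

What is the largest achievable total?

Rank every tier by rate: SKU-149/tier1 21 > SKU-108/tier1 15 > SKU-149/tier2 14 > SKU-116/tier1 13 > SKU-108/tier2 8 > SKU-116/tier2 4.
SKU-149/tier1 (21): +50 — 190 left.
Fill SKU-108 tier1 block (30 at 15) — 160 left.
SKU-149/tier2 (14): +100 — 60 left.
SKU-116 tier1 at 13: only 60 left, fill 60.
Total = 21×50 + 15×30 + 14×100 + 13×60 = 3680.

3680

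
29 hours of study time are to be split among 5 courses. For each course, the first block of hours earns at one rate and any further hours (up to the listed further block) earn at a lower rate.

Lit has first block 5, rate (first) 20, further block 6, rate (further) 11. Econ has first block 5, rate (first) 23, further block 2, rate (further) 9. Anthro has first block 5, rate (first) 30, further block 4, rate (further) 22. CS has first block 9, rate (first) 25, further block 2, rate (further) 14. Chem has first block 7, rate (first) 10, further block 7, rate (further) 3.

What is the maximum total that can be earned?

692

Order all 10 blocks by rate: Anthro/first 30 > CS/first 25 > Econ/first 23 > Anthro/second 22 > Lit/first 20 > CS/second 14 > Lit/second 11 > Chem/first 10 > Econ/second 9 > Chem/second 3.
Anthro first at 30: fill all 5 ; 24 left.
CS/first (25): +9 ; 15 left.
Econ first at 23: fill all 5 ; 10 left.
Anthro second at 22: fill all 4 ; 6 left.
Lit first at 20: fill all 5 ; 1 left.
CS/second: +1 of 2 at 14; pool empty.
Total = 30×5 + 25×9 + 23×5 + 22×4 + 20×5 + 14×1 = 692.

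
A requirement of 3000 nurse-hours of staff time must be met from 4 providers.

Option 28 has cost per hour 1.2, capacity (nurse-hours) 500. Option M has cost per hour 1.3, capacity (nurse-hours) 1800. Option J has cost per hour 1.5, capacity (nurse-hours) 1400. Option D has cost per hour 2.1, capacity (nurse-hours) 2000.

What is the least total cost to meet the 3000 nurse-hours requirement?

Cheapest first:
Option 28 at 1.2: take all 500 nurse-hours — 2500 still needed.
Take 1800 from Option M at 1.3 — need 700 more.
Take 700 from Option J at 1.5 to finish.
Option D: unused.
Cost = 500×1.2 + 1800×1.3 + 700×1.5 = 3990.

3990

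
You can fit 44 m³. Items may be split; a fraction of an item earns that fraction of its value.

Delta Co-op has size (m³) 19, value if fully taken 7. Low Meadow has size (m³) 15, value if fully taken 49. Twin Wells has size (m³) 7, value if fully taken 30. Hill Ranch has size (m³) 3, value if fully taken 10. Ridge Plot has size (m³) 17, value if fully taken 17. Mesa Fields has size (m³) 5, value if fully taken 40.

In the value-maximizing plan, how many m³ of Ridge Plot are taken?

14

Sort by value density: Mesa Fields 40/5≈8, Twin Wells 30/7≈4.29, Hill Ranch 10/3≈3.33, Low Meadow 49/15≈3.27, Ridge Plot 17/17≈1, Delta Co-op 7/19≈0.368.
All 5 m³ of Mesa Fields fit (value 40) — 39 remain.
All 7 m³ of Twin Wells fit (value 30) — 32 remain.
Take all of Hill Ranch (3 m³, value 10) — 29 m³ left.
All 15 m³ of Low Meadow fit (value 49) — 14 remain.
Fill the last 14 m³ with part of Ridge Plot: 14/17 of it earns 14.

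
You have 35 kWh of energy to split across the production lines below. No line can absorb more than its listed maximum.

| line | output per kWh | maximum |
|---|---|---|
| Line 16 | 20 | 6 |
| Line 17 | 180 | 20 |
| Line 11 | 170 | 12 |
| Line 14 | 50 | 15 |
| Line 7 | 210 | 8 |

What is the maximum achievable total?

Highest output per kWh first: Line 7 210 > Line 17 180 > Line 11 170 > Line 14 50 > Line 16 20.
Give Line 7 8 to hit its cap of 8 → 27 left.
Line 17: +20 to 20 (cap) → 7 left.
Only 7 left; Line 11 takes them to reach 7.
Total = 180×20 + 170×7 + 210×8 = 6470.

6470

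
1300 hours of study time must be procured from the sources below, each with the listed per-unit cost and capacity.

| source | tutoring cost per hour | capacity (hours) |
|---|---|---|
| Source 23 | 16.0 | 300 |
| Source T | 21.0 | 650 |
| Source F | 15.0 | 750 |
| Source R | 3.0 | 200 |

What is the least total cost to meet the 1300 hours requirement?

Use sources in increasing cost order.
Source R at 3.0: take all 200 hours → 1100 still needed.
Source F (15.0): use full 750 → 350 hours to go.
Source 23 (16.0): use full 300 → 50 hours to go.
Take 50 from Source T at 21.0 to finish.
Cost = 200×3.0 + 750×15.0 + 300×16.0 + 50×21.0 = 17700.

17700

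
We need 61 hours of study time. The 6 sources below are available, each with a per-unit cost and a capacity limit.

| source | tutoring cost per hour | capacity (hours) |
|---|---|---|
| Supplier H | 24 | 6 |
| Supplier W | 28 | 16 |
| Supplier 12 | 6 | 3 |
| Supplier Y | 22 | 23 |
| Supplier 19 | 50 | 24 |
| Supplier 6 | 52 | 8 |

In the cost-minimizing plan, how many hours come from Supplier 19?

Use sources in increasing cost order.
Take 3 from Supplier 12 at 6 — need 58 more.
Supplier Y (22): use full 23 — 35 hours to go.
Supplier H (24): use full 6 — 29 hours to go.
Take 16 from Supplier W at 28 — need 13 more.
Take 13 from Supplier 19 at 50 to finish.
Supplier 6: unused.

13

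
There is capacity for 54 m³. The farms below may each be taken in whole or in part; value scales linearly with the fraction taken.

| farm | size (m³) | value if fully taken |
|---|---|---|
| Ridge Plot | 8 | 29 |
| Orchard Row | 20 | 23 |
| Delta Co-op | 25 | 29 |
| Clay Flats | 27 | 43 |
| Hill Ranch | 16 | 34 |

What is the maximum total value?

Rank by value-to-size ratio: Ridge Plot 29/8≈3.62, Hill Ranch 34/16≈2.12, Clay Flats 43/27≈1.59, Delta Co-op 29/25≈1.16, Orchard Row 23/20≈1.15.
Ridge Plot: take in full, 8 m³ for value 29 → 46 left.
All 16 m³ of Hill Ranch fit (value 34) → 30 remain.
All 27 m³ of Clay Flats fit (value 43) → 3 remain.
Only 3 m³ remain; take 3/25 of Delta Co-op for value 29×3/25 = 3.48.
Total value = 109.48.

109.48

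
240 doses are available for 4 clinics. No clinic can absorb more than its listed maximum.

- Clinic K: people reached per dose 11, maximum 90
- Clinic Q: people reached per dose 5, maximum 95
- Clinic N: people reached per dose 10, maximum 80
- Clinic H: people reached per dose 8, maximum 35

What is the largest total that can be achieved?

2245

Rank by people reached per dose: Clinic K 11 > Clinic N 10 > Clinic H 8 > Clinic Q 5.
Clinic K takes 90 to reach its cap of 90 → 150 left.
Clinic N takes 80 to reach its cap of 80 → 70 left.
Clinic H: +35 to 35 (cap) → 35 left.
Clinic Q: +35 (room for 95) → 35. Pool exhausted.
Total = 11×90 + 5×35 + 10×80 + 8×35 = 2245.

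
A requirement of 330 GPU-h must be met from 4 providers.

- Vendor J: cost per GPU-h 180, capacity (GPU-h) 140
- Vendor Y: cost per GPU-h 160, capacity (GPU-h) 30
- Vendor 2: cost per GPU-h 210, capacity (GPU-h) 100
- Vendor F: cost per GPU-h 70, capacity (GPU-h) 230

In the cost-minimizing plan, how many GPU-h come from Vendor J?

70

Use providers in increasing cost order.
Vendor F at 70: take all 230 GPU-h — 100 still needed.
Vendor Y at 160: take all 30 GPU-h — 70 still needed.
Take 70 from Vendor J at 180 to finish.
Vendor 2: unused.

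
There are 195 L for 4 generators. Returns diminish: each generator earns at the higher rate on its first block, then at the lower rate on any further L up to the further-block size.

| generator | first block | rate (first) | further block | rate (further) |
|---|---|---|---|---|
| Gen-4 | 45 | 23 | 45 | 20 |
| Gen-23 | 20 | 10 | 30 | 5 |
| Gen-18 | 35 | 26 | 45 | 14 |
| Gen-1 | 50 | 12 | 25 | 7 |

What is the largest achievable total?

Rank every tier by rate: Gen-18/first 26 > Gen-4/first 23 > Gen-4/second 20 > Gen-18/second 14 > Gen-1/first 12 > Gen-23/first 10 > Gen-1/second 7 > Gen-23/second 5.
Gen-18 first at 26: fill all 35 — 160 left.
Fill Gen-4 first block (45 at 23) — 115 left.
Gen-4 second at 20: fill all 45 — 70 left.
Gen-18 second at 14: fill all 45 — 25 left.
Gen-1 first at 12: only 25 left, fill 25.
Total = 26×35 + 23×45 + 20×45 + 14×45 + 12×25 = 3775.

3775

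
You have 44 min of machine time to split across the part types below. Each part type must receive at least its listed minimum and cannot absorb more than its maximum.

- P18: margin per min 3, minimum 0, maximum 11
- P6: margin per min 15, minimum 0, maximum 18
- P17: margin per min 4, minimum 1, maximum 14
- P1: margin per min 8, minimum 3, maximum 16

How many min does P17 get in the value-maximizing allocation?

Meeting every minimum uses 0+0+1+3 = 4 min, leaving 40.
Order the part types by margin per min: P6 15 > P1 8 > P17 4 > P18 3.
P6: +18 to 18 (cap) ; 22 left.
P1 takes 13 more to reach its cap of 16 ; 9 left.
P17: +9 (room for 13) → 10. Pool exhausted.

10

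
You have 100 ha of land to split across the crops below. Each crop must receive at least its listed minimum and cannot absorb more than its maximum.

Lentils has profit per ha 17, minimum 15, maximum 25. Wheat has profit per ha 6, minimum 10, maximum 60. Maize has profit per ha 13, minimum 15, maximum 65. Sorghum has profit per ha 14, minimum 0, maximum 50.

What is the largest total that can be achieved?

1380

Meeting every minimum uses 15+10+15+0 = 40 ha, leaving 60.
Rank by profit per ha: Lentils 17 > Sorghum 14 > Maize 13 > Wheat 6.
Lentils: +10 to 25 (cap) — 50 left.
Give Sorghum 50 more to hit its cap of 50 — 0 left.
Total = 17×25 + 6×10 + 13×15 + 14×50 = 1380.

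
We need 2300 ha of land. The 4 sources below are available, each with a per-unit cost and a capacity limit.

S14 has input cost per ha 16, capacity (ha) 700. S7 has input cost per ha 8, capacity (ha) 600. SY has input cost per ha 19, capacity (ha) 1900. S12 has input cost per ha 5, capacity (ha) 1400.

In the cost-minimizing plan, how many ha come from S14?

300

Fill from the cheapest source first.
Take 1400 from S12 at 5 → need 900 more.
S7 at 8: take all 600 ha → 300 still needed.
Take 300 from S14 at 16 to finish.
SY: unused.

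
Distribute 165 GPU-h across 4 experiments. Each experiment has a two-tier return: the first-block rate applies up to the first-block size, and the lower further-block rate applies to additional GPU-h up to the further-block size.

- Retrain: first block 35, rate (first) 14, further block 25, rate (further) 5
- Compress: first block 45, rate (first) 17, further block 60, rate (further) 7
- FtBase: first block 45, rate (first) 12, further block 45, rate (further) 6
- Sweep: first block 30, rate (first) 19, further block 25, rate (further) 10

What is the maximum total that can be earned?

2465

Order all 8 blocks by rate: Sweep/T1 19 > Compress/T1 17 > Retrain/T1 14 > FtBase/T1 12 > Sweep/T2 10 > Compress/T2 7 > FtBase/T2 6 > Retrain/T2 5.
Fill Sweep T1 block (30 at 19) ; 135 left.
Compress/T1 (17): +45 ; 90 left.
Retrain T1 at 14: fill all 35 ; 55 left.
FtBase T1 at 12: fill all 45 ; 10 left.
10 remain; put them into Sweep T2 at 10.
Total = 19×30 + 17×45 + 14×35 + 12×45 + 10×10 = 2465.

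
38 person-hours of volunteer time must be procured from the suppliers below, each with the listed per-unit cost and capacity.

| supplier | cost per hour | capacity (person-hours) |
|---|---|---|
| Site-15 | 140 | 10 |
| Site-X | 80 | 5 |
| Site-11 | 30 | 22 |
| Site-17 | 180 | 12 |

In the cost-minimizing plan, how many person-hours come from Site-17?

1

Cheapest first:
Site-11 at 30: take all 22 person-hours → 16 still needed.
Site-X at 80: take all 5 person-hours → 11 still needed.
Site-15 at 140: take all 10 person-hours → 1 still needed.
Site-17 (180): take the remaining 1 → done.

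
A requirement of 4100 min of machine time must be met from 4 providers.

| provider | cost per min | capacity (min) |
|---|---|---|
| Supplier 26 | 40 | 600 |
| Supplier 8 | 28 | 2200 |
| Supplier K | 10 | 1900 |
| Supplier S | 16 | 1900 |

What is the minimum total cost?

57800

Use providers in increasing cost order.
Take 1900 from Supplier K at 10 → need 2200 more.
Supplier S (16): use full 1900 → 300 min to go.
Supplier 8 at 28: take 300 of its 2200 → requirement met.
Supplier 26: unused.
Cost = 1900×10 + 1900×16 + 300×28 = 57800.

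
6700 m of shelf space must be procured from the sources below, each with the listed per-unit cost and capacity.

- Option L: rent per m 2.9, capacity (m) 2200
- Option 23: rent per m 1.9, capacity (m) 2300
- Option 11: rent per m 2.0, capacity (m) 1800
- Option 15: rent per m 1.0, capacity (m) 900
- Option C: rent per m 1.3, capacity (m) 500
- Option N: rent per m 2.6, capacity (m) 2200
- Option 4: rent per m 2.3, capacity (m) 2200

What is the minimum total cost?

12280

Cheapest first:
Take 900 from Option 15 at 1.0 → need 5800 more.
Option C (1.3): use full 500 → 5300 m to go.
Option 23 (1.9): use full 2300 → 3000 m to go.
Option 11 at 2.0: take all 1800 m → 1200 still needed.
Option 4 at 2.3: take 1200 of its 2200 → requirement met.
Option N, Option L: unused.
Cost = 900×1.0 + 500×1.3 + 2300×1.9 + 1800×2.0 + 1200×2.3 = 12280.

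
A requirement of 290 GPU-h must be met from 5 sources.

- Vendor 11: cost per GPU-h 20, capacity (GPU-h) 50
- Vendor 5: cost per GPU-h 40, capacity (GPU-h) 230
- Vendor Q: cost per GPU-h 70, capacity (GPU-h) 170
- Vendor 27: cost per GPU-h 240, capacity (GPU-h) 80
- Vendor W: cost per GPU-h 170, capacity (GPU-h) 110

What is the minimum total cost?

Use sources in increasing cost order.
Vendor 11 at 20: take all 50 GPU-h — 240 still needed.
Vendor 5 at 40: take all 230 GPU-h — 10 still needed.
Take 10 from Vendor Q at 70 to finish.
Vendor W, Vendor 27: unused.
Cost = 50×20 + 230×40 + 10×70 = 10900.

10900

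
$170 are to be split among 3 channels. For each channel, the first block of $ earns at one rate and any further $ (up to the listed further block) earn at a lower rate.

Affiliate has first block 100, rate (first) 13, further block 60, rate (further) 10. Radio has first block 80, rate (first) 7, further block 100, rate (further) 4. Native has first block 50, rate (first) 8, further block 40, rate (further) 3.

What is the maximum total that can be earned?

Order all 6 blocks by rate: Affiliate/tier1 13 > Affiliate/tier2 10 > Native/tier1 8 > Radio/tier1 7 > Radio/tier2 4 > Native/tier2 3.
Affiliate/tier1 (13): +100 → 70 left.
Fill Affiliate tier2 block (60 at 10) → 10 left.
10 remain; put them into Native tier1 at 8.
Total = 13×100 + 10×60 + 8×10 = 1980.

1980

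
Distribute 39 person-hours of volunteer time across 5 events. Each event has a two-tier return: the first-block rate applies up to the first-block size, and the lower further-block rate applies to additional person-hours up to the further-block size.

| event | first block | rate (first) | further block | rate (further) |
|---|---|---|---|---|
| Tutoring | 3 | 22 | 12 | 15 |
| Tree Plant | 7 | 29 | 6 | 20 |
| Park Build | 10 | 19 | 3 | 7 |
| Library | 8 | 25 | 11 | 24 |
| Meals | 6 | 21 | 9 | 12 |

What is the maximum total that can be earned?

Order all 10 blocks by rate: Tree Plant/tier1 29 > Library/tier1 25 > Library/tier2 24 > Tutoring/tier1 22 > Meals/tier1 21 > Tree Plant/tier2 20 > Park Build/tier1 19 > Tutoring/tier2 15 > Meals/tier2 12 > Park Build/tier2 7.
Tree Plant/tier1 (29): +7 — 32 left.
Fill Library tier1 block (8 at 25) — 24 left.
Fill Library tier2 block (11 at 24) — 13 left.
Fill Tutoring tier1 block (3 at 22) — 10 left.
Meals/tier1 (21): +6 — 4 left.
Tree Plant tier2 at 20: only 4 left, fill 4.
Total = 29×7 + 25×8 + 24×11 + 22×3 + 21×6 + 20×4 = 939.

939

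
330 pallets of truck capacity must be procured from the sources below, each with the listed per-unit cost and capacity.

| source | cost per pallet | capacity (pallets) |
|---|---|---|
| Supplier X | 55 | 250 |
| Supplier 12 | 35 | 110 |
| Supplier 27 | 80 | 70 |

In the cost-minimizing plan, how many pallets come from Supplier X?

Cheapest first:
Supplier 12 (35): use full 110 ; 220 pallets to go.
Supplier X (55): take the remaining 220 ; done.
Supplier 27: unused.

220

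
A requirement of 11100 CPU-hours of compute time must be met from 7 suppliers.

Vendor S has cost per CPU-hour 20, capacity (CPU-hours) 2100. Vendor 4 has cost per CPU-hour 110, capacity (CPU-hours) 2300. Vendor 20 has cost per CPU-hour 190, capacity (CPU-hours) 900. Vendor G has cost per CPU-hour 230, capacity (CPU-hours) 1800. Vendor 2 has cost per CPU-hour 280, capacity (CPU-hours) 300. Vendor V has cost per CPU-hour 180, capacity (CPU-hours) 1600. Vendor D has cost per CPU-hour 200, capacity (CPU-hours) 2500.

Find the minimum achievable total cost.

1645000

Fill from the cheapest supplier first.
Vendor S (20): use full 2100 — 9000 CPU-hours to go.
Take 2300 from Vendor 4 at 110 — need 6700 more.
Vendor V (180): use full 1600 — 5100 CPU-hours to go.
Vendor 20 at 190: take all 900 CPU-hours — 4200 still needed.
Take 2500 from Vendor D at 200 — need 1700 more.
Take 1700 from Vendor G at 230 to finish.
Vendor 2: unused.
Cost = 2100×20 + 2300×110 + 1600×180 + 900×190 + 2500×200 + 1700×230 = 1645000.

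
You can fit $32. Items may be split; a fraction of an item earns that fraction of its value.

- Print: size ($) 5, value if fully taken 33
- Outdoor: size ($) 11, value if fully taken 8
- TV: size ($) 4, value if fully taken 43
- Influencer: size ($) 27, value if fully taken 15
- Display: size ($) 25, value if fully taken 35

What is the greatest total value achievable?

108.2

Best value per unit of size first: TV 43/4≈10.8, Print 33/5≈6.6, Display 35/25≈1.4, Outdoor 8/11≈0.727, Influencer 15/27≈0.556.
Take all of TV (4 $, value 43) — 28 $ left.
All 5 $ of Print fit (value 33) — 23 remain.
23 $ left: a 23/25 share of Display gives 35×23/25 = 32.2.
Total value = 108.2.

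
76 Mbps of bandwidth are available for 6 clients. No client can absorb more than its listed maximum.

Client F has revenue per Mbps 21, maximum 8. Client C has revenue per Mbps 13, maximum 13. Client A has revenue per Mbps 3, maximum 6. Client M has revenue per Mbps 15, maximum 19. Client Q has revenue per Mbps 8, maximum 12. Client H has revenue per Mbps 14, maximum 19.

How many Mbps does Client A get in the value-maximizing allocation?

5

Rank by revenue per Mbps: Client F 21 > Client M 15 > Client H 14 > Client C 13 > Client Q 8 > Client A 3.
Client F takes 8 to reach its cap of 8 — 68 left.
Client M: +19 to 19 (cap) — 49 left.
Client H takes 19 to reach its cap of 19 — 30 left.
Client C: +13 to 13 (cap) — 17 left.
Client Q: +12 to 12 (cap) — 5 left.
Client A has room for 6 but only 5 remain, so it gets 5.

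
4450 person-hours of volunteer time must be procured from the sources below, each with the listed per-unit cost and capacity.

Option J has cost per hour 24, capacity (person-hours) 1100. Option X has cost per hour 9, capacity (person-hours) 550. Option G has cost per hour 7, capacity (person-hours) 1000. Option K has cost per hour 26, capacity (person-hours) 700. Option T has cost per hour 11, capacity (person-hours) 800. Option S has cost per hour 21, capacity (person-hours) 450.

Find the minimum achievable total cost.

70900

Use sources in increasing cost order.
Take 1000 from Option G at 7 — need 3450 more.
Option X at 9: take all 550 person-hours — 2900 still needed.
Option T (11): use full 800 — 2100 person-hours to go.
Option S (21): use full 450 — 1650 person-hours to go.
Take 1100 from Option J at 24 — need 550 more.
Option K at 26: take 550 of its 700 — requirement met.
Cost = 1000×7 + 550×9 + 800×11 + 450×21 + 1100×24 + 550×26 = 70900.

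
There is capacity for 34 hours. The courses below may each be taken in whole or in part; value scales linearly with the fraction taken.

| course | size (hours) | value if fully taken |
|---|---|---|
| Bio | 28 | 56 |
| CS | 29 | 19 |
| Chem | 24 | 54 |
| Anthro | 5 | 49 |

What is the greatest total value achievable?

113

Sort by value density: Anthro 49/5≈9.8, Chem 54/24≈2.25, Bio 56/28≈2, CS 19/29≈0.655.
Take all of Anthro (5 hours, value 49) → 29 hours left.
All 24 hours of Chem fit (value 54) → 5 remain.
Fill the last 5 hours with part of Bio: 5/28 of it earns 10.
Total value = 113.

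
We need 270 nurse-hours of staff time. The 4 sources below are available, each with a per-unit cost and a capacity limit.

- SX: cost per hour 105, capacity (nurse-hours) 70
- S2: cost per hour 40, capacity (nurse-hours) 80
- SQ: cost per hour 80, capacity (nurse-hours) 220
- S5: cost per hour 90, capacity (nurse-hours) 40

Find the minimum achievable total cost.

Use sources in increasing cost order.
S2 at 40: take all 80 nurse-hours — 190 still needed.
Take 190 from SQ at 80 to finish.
S5, SX: unused.
Cost = 80×40 + 190×80 = 18400.

18400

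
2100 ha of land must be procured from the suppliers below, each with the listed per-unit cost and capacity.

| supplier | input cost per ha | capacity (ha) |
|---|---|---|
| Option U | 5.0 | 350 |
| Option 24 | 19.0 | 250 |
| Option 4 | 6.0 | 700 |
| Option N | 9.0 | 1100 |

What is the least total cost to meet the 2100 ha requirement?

15400

Cheapest first:
Option U (5.0): use full 350 ; 1750 ha to go.
Option 4 at 6.0: take all 700 ha ; 1050 still needed.
Option N (9.0): take the remaining 1050 ; done.
Option 24: unused.
Cost = 350×5.0 + 700×6.0 + 1050×9.0 = 15400.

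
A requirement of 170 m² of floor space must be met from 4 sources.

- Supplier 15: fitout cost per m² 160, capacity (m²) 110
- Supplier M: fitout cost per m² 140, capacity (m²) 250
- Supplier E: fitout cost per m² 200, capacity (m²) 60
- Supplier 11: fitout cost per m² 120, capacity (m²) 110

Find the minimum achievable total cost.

21600

Fill from the cheapest source first.
Supplier 11 (120): use full 110 — 60 m² to go.
Take 60 from Supplier M at 140 to finish.
Supplier 15, Supplier E: unused.
Cost = 110×120 + 60×140 = 21600.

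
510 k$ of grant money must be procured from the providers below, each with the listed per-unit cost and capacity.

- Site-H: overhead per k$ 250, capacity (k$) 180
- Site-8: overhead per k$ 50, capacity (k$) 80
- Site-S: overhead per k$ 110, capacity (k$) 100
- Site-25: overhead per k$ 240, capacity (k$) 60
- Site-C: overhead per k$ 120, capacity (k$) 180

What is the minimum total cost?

Fill from the cheapest provider first.
Site-8 at 50: take all 80 k$ → 430 still needed.
Site-S (110): use full 100 → 330 k$ to go.
Site-C (120): use full 180 → 150 k$ to go.
Take 60 from Site-25 at 240 → need 90 more.
Site-H at 250: take 90 of its 180 → requirement met.
Cost = 80×50 + 100×110 + 180×120 + 60×240 + 90×250 = 73500.

73500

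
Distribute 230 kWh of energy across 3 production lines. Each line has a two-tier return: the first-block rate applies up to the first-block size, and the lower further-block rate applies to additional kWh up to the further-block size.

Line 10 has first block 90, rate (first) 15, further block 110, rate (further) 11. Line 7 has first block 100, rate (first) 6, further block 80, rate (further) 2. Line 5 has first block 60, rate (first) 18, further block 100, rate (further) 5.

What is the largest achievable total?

Treat each block as its own option and order by rate: Line 5/T1 18 > Line 10/T1 15 > Line 10/T2 11 > Line 7/T1 6 > Line 5/T2 5 > Line 7/T2 2.
Line 5/T1 (18): +60 — 170 left.
Line 10/T1 (15): +90 — 80 left.
80 remain; put them into Line 10 T2 at 11.
Total = 18×60 + 15×90 + 11×80 = 3310.

3310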